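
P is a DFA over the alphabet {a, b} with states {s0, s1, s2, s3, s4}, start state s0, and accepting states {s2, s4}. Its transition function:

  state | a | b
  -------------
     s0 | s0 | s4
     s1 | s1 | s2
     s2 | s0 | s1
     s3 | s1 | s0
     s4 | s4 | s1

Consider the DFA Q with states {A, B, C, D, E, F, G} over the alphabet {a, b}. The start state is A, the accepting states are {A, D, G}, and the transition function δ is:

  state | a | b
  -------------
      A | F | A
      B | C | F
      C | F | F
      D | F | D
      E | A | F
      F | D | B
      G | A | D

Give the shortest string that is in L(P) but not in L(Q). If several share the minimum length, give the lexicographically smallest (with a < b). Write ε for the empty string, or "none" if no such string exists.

The string ab is accepted by P but not by Q.
No shorter string lies in the difference, and ab is the lexicographically first length-2 string in L(P) \ L(Q).

ab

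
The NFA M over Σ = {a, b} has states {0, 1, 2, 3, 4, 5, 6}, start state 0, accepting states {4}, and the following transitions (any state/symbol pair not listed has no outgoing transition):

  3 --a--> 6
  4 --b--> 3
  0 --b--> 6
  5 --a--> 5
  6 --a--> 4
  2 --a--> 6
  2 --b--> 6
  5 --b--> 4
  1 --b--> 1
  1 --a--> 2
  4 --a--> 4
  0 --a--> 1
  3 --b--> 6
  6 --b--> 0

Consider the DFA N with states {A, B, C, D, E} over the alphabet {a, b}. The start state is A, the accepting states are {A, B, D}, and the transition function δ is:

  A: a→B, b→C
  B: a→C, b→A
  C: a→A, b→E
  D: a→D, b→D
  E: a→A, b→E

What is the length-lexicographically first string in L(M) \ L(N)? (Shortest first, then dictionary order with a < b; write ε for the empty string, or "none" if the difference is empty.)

baaa

The string baaa is accepted by M but not by N.
No shorter string lies in the difference, and baaa is the lexicographically first length-4 string in L(M) \ L(N).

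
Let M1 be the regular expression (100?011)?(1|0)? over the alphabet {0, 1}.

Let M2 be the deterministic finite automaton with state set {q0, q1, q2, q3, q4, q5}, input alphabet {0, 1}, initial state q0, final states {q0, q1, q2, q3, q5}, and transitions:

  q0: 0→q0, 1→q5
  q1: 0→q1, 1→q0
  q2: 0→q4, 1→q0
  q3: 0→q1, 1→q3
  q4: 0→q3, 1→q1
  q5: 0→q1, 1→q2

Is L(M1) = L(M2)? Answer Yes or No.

The string 00 is accepted by M2 but rejected by M1.
So L(M1) ≠ L(M2).

No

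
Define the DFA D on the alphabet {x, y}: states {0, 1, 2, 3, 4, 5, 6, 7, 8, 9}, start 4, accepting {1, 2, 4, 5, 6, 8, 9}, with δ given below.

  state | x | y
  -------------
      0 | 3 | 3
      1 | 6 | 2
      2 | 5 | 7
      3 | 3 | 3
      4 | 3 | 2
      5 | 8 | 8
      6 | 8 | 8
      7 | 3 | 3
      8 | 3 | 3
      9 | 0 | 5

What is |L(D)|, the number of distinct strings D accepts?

The useful subgraph on states {2, 4, 5, 8} is acyclic, so L(D) is finite; the longest accepting path visits 4 useful states, giving maximum string length 3.
Counting accepting paths from 4 by length: 1 of length 0, 1 of length 1, 1 of length 2, 2 of length 3. Total 5.

5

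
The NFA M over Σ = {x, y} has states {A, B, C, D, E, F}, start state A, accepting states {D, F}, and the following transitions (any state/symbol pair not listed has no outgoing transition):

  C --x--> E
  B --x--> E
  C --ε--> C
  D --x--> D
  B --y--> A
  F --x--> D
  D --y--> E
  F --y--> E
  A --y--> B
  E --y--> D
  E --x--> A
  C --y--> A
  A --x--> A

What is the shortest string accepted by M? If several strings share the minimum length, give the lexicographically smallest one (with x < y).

A breadth-first search from A reaches an accepting state first via the path A → B → E → D on input yxy.
No string of length < 3 is accepted (BFS exhausts all shorter strings without reaching an accepting state), and yxy is the lexicographically least accepting string of length 3.

yxy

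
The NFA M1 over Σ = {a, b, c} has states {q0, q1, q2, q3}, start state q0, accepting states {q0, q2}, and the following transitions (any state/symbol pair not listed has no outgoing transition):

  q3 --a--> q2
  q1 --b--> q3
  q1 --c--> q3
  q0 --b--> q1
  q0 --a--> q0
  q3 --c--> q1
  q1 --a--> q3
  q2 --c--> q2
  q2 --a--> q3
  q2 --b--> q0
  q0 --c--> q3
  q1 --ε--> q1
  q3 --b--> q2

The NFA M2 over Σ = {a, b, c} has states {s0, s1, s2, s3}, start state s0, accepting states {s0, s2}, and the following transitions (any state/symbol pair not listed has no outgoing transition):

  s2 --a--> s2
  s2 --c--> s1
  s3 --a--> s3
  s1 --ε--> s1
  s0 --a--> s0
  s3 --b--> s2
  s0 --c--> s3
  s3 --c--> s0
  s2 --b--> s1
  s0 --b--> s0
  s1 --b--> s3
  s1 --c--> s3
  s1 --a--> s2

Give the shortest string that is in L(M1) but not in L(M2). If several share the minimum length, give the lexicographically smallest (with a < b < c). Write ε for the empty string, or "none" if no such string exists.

The string ca is accepted by M1 but not by M2.
No shorter string lies in the difference, and ca is the lexicographically first length-2 string in L(M1) \ L(M2).

ca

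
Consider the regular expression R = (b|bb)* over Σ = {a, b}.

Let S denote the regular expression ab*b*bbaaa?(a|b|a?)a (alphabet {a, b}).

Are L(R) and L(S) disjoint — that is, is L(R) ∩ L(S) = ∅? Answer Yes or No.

Converting the expression R to a DFA (subset construction, then merging equivalent states) gives the minimal DFA with states {r0, r1}, start state r0, accepting states {r0} and transitions r0: a→r1, b→r0; r1: a→r1, b→r1.
Converting the expression S to a DFA (subset construction, then merging equivalent states) gives the minimal DFA with states {s0, s1, s2, s3, s4, s5, s6, s7, s8, s9, s10}, start state s0, accepting states {s7, s9, s10} and transitions s0: a→s1, b→s2; s1: a→s2, b→s3; s2: a→s2, b→s2; s3: a→s2, b→s4; s4: a→s5, b→s4; s5: a→s6, b→s2; s6: a→s7, b→s8; s7: a→s9, b→s8; s8: a→s10, b→s2; s9: a→s10, b→s2; s10: a→s2, b→s2.
Exploring the product automaton R × S from the start pair (r0, s0), following both machines on each input symbol, reaches 12 state pairs: (r0, s0), (r1, s1), (r0, s2), (r1, s2), (r1, s3), (r1, s4), (r1, s5), (r1, s6), (r1, s7), (r1, s8), (r1, s9), (r1, s10).
R accepts in {r0} and S accepts in {s7, s9, s10}; no reachable pair has both components accepting, so no string drives both machines to acceptance simultaneously and L(R) ∩ L(S) = ∅.
So no string is accepted by both, and the intersection is empty.

Yes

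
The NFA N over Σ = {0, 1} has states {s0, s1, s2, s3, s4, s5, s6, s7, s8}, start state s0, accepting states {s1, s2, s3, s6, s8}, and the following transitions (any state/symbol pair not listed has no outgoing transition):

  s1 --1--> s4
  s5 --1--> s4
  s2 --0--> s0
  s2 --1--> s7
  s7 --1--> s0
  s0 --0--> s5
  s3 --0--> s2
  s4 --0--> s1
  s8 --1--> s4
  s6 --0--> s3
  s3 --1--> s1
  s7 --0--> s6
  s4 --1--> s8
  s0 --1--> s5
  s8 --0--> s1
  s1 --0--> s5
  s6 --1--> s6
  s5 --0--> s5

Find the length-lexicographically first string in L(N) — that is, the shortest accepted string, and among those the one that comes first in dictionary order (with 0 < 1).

A breadth-first search from s0 reaches an accepting state first via the path s0 → s5 → s4 → s1 on input 010.
No string of length < 3 is accepted (BFS exhausts all shorter strings without reaching an accepting state), and 010 is the lexicographically least accepting string of length 3.

010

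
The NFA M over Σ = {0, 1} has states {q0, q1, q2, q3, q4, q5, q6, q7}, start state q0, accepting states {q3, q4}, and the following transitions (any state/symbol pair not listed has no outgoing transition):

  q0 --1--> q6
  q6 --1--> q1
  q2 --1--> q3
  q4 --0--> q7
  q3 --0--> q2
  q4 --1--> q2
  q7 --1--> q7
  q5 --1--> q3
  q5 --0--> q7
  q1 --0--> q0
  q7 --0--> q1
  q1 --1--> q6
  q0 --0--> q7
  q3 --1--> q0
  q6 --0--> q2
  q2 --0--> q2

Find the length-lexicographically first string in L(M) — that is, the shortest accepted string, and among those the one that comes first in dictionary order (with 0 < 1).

A breadth-first search from q0 reaches an accepting state first via the path q0 → q6 → q2 → q3 on input 101.
No string of length < 3 is accepted (BFS exhausts all shorter strings without reaching an accepting state), and 101 is the lexicographically least accepting string of length 3.

101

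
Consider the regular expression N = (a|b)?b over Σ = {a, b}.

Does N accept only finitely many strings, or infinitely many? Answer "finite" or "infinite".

finite

The expression contains no Kleene star (every subexpression denotes a finite set), so L(N) is finite.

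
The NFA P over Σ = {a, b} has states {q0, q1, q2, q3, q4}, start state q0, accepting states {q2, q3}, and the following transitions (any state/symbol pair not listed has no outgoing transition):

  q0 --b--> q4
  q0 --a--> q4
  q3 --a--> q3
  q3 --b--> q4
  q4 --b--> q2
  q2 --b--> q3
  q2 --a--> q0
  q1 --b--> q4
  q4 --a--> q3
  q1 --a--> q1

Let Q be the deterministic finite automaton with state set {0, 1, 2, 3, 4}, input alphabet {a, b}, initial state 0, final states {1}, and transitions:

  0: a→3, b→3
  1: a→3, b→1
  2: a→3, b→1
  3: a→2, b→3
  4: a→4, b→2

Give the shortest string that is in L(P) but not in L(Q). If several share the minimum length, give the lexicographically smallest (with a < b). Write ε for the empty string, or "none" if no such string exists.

aa

The string aa is accepted by P but not by Q.
No shorter string lies in the difference, and aa is the lexicographically first length-2 string in L(P) \ L(Q).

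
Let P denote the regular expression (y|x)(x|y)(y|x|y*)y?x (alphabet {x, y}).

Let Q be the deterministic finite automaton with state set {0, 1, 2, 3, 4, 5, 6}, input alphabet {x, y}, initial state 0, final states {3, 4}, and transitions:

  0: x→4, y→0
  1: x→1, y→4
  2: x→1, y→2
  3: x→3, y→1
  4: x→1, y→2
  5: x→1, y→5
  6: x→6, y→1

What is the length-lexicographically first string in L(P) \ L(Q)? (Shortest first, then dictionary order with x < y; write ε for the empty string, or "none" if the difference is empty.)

xxx

The string xxx is accepted by P but not by Q.
No shorter string lies in the difference, and xxx is the lexicographically first length-3 string in L(P) \ L(Q).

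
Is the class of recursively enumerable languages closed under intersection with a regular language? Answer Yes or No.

First check the input against a DFA for the regular language; if it passes, run the recogniser for L and accept when it does.
So the recursively enumerable languages are closed under intersection with a regular language.

Yes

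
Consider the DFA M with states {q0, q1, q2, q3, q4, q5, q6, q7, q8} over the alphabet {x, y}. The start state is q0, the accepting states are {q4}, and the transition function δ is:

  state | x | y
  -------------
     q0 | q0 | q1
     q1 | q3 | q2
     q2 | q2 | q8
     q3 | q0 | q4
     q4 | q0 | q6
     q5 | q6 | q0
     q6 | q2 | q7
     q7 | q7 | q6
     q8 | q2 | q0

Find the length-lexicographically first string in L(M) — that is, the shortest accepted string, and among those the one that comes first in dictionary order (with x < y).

A breadth-first search from q0 reaches an accepting state first via the path q0 → q1 → q3 → q4 on input yxy.
No string of length < 3 is accepted (BFS exhausts all shorter strings without reaching an accepting state), and yxy is the lexicographically least accepting string of length 3.

yxy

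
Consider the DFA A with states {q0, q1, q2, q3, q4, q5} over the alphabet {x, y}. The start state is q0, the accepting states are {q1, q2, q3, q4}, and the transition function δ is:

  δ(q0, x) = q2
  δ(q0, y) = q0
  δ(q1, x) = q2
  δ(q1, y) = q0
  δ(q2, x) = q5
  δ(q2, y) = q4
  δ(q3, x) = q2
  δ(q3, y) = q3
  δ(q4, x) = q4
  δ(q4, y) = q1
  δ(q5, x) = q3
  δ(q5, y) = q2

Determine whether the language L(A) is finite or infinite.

State q0 is reachable from the start and can reach an accepting state, and it lies on the cycle q0 → q0.
Traversing that cycle any number of times yields accepted strings of unbounded length, so the language is infinite.

infinite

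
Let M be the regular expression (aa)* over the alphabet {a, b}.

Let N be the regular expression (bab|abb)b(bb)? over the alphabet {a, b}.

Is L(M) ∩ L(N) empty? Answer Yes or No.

Converting the expression M to a DFA (subset construction, then merging equivalent states) gives the minimal DFA with states {m0, m1, m2}, start state m0, accepting states {m0} and transitions m0: a→m1, b→m2; m1: a→m0, b→m2; m2: a→m2, b→m2.
Converting the expression N to a DFA (subset construction, then merging equivalent states) gives the minimal DFA with states {n0, n1, n2, n3, n4, n5, n6, n7, n8}, start state n0, accepting states {n6, n8} and transitions n0: a→n1, b→n2; n1: a→n3, b→n4; n2: a→n4, b→n3; n3: a→n3, b→n3; n4: a→n3, b→n5; n5: a→n3, b→n6; n6: a→n3, b→n7; n7: a→n3, b→n8; n8: a→n3, b→n3.
Exploring the product automaton M × N from the start pair (m0, n0), following both machines on each input symbol, reaches 11 state pairs: (m0, n0), (m1, n1), (m2, n2), (m0, n3), (m2, n4), (m2, n3), (m1, n3), (m2, n5), (m2, n6), (m2, n7), (m2, n8).
M accepts in {m0} and N accepts in {n6, n8}; no reachable pair has both components accepting, so no string drives both machines to acceptance simultaneously and L(M) ∩ L(N) = ∅.
So no string is accepted by both, and the intersection is empty.

Yes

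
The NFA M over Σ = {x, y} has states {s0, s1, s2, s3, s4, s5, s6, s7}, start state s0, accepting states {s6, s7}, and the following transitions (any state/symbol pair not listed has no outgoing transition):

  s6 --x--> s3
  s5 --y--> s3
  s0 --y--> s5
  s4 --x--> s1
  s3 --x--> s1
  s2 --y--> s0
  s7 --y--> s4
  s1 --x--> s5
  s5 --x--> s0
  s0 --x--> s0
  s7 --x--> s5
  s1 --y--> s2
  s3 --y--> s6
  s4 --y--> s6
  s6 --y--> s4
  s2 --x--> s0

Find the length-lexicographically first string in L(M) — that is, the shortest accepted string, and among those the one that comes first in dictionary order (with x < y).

A breadth-first search from s0 reaches an accepting state first via the path s0 → s5 → s3 → s6 on input yyy.
No string of length < 3 is accepted (BFS exhausts all shorter strings without reaching an accepting state), and yyy is the lexicographically least accepting string of length 3.

yyy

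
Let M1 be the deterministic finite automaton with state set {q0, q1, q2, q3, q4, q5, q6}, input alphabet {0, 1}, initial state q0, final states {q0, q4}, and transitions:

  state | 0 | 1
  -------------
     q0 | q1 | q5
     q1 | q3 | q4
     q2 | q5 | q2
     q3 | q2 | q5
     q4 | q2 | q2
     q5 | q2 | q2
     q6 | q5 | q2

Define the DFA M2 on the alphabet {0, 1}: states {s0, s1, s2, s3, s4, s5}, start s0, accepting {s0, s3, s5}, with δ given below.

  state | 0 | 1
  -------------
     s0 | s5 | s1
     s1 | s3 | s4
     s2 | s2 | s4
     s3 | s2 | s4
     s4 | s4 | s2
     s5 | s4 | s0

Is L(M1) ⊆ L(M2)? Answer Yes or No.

Yes

Exploring the product automaton M1 × M2 from the start pair (q0, s0), following both machines on each input symbol, reaches 15 state pairs: (q0, s0), (q1, s5), (q5, s1), (q3, s4), (q4, s0), (q2, s3), (q2, s4), (q5, s2), (q2, s5), (q2, s1), (q5, s4), (q2, s2), (q2, s0), (q5, s3), (q5, s5).
M1 accepts in {q0, q4} and M2 accepts in {s0, s3, s5}. The reachable pairs whose M1-component is accepting are (q0, s0), (q4, s0); in each of them the M2-component is accepting too, so the product for L(M1) \ L(M2) (M1-component accepting, M2-component rejecting) has no reachable accepting pair and the difference is empty.
Hence every string in L(M1) is also in L(M2).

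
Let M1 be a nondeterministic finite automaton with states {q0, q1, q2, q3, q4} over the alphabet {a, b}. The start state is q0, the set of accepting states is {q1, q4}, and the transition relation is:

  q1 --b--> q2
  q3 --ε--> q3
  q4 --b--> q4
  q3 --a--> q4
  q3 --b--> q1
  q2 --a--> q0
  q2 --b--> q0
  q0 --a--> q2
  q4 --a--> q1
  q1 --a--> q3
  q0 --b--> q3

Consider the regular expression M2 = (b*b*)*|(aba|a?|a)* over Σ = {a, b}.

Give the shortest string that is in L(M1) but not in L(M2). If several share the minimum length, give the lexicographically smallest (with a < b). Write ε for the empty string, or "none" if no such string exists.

ba

The string ba is accepted by M1 but not by M2.
No shorter string lies in the difference, and ba is the lexicographically first length-2 string in L(M1) \ L(M2).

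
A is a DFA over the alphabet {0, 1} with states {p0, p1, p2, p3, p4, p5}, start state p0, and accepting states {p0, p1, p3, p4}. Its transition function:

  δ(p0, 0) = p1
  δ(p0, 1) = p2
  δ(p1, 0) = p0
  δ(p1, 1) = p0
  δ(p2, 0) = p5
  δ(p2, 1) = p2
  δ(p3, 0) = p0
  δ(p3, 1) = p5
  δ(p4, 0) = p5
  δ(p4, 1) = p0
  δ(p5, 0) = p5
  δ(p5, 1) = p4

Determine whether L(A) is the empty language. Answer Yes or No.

No

The empty string ε is accepted: the run p0 ends in the accepting state p0.
Since at least one string is accepted, L(A) is not empty.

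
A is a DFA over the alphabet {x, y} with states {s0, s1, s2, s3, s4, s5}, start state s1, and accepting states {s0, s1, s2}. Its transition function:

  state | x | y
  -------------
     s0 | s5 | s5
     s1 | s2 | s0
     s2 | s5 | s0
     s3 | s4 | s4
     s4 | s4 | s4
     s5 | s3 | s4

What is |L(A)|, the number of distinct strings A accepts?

4

The useful subgraph on states {s0, s1, s2} is acyclic, so L(A) is finite; the longest accepting path visits 3 useful states, giving maximum string length 2.
Counting accepting paths from s1 by length: 1 of length 0, 2 of length 1, 1 of length 2. Total 4.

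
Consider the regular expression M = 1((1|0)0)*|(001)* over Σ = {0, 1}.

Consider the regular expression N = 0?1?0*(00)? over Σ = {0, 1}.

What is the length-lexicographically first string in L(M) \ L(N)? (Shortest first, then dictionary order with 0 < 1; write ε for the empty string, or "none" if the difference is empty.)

The string 001 is accepted by M but not by N.
No shorter string lies in the difference, and 001 is the lexicographically first length-3 string in L(M) \ L(N).

001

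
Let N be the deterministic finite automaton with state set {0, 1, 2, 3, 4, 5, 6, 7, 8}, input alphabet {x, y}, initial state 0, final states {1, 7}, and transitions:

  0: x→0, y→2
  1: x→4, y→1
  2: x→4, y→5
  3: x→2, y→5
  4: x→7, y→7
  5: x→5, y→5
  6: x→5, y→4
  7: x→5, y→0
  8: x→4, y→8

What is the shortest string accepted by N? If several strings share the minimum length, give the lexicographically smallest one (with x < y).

yxx

A breadth-first search from 0 reaches an accepting state first via the path 0 → 2 → 4 → 7 on input yxx.
No string of length < 3 is accepted (BFS exhausts all shorter strings without reaching an accepting state), and yxx is the lexicographically least accepting string of length 3.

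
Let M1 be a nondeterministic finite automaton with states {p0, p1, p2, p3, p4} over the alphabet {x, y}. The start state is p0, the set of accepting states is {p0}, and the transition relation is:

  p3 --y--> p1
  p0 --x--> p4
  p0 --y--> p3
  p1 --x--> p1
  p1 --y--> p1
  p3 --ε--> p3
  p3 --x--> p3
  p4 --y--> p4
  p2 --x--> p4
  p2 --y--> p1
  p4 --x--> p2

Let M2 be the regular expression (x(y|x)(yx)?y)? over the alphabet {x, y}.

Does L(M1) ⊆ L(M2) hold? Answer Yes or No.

Yes

Converting the expression M2 to a DFA (subset construction, then merging equivalent states) gives the minimal DFA with states {r0, r1, r2, r3, r4, r5, r6}, start state r0, accepting states {r0, r4, r6} and transitions r0: x→r1, y→r2; r1: x→r3, y→r3; r2: x→r2, y→r2; r3: x→r2, y→r4; r4: x→r5, y→r2; r5: x→r2, y→r6; r6: x→r2, y→r2.
Exploring the product automaton M1 × M2 from the start pair (p0, r0), following both machines on each input symbol, reaches 13 state pairs: (p0, r0), (p4, r1), (p3, r2), (p2, r3), (p4, r3), (p1, r2), (p4, r2), (p1, r4), (p2, r2), (p4, r4), (p1, r5), (p2, r5), (p1, r6).
M1 accepts in {p0} and M2 accepts in {r0, r4, r6}. The reachable pairs whose M1-component is accepting are (p0, r0); in each of them the M2-component is accepting too, so the product for L(M1) \ L(M2) (M1-component accepting, M2-component rejecting) has no reachable accepting pair and the difference is empty.
Hence every string in L(M1) is also in L(M2).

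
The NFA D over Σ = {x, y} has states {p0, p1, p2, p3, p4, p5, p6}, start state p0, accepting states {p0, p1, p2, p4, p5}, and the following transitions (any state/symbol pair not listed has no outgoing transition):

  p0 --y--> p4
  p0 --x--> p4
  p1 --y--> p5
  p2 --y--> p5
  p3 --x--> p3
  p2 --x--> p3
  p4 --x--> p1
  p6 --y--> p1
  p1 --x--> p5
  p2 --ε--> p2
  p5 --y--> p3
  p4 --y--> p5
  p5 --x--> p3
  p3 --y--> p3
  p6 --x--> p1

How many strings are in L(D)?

11

The useful subgraph on states {p0, p1, p4, p5} is acyclic, so L(D) is finite; the longest accepting path visits 4 useful states, giving maximum string length 3.
Counting accepting paths from p0 by length: 1 of length 0, 2 of length 1, 4 of length 2, 4 of length 3. Total 11.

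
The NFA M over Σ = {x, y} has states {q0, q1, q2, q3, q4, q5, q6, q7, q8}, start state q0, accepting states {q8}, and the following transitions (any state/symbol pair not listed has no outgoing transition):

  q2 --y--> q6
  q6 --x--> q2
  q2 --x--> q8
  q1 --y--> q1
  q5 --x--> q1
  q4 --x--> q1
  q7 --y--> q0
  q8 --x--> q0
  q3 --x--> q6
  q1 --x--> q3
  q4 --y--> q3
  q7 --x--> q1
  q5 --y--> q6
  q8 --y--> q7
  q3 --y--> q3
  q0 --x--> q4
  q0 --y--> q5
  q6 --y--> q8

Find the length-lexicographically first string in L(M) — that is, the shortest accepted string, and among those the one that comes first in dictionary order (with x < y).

yyy

A breadth-first search from q0 reaches an accepting state first via the path q0 → q5 → q6 → q8 on input yyy.
No string of length < 3 is accepted (BFS exhausts all shorter strings without reaching an accepting state), and yyy is the lexicographically least accepting string of length 3.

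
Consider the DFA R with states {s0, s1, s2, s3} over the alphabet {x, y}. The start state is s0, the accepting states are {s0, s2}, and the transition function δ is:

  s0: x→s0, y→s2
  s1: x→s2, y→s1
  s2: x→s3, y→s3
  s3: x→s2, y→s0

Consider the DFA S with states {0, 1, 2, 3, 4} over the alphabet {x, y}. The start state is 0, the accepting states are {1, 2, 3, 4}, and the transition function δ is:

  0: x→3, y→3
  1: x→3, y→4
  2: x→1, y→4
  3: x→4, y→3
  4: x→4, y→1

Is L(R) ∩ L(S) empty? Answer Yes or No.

The string x is accepted by both R and S.
Hence L(R) ∩ L(S) ≠ ∅.

No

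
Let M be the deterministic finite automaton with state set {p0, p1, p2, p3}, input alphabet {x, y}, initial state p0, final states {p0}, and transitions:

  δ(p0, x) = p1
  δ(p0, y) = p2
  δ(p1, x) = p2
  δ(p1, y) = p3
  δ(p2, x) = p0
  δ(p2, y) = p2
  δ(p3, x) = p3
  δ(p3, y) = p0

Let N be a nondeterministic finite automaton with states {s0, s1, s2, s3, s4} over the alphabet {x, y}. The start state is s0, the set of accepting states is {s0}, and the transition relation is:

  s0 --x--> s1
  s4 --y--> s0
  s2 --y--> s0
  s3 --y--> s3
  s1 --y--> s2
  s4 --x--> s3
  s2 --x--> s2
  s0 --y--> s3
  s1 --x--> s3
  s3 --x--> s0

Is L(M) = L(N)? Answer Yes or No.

Exploring the product automaton M × N from the start pair (p0, s0), following both machines on each input symbol, reaches 4 state pairs: (p0, s0), (p1, s1), (p2, s3), (p3, s2).
M accepts in {p0} and N accepts in {s0}. In every reachable pair the two components are either both accepting — (p0, s0) — or both non-accepting, so no string is accepted by exactly one of the machines: L(M) \ L(N) and L(N) \ L(M) are both empty.
Hence every string is accepted by M iff it is accepted by N, and the two languages coincide.

Yes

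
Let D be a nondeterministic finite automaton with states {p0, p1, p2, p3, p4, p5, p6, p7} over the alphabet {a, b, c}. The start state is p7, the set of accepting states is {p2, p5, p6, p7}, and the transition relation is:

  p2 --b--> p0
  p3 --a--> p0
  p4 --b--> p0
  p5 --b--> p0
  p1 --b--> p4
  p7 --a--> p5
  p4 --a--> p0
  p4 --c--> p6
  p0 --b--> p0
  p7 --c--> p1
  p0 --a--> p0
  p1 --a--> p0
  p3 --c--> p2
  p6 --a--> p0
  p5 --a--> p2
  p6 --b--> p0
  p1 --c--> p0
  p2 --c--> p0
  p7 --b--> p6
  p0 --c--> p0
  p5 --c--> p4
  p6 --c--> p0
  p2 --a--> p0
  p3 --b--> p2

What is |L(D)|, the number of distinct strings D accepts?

6

The useful subgraph on states {p1, p2, p4, p5, p6, p7} is acyclic, so L(D) is finite; the longest accepting path visits 4 useful states, giving maximum string length 3.
Counting accepting paths from p7 by length: 1 of length 0, 2 of length 1, 1 of length 2, 2 of length 3. Total 6.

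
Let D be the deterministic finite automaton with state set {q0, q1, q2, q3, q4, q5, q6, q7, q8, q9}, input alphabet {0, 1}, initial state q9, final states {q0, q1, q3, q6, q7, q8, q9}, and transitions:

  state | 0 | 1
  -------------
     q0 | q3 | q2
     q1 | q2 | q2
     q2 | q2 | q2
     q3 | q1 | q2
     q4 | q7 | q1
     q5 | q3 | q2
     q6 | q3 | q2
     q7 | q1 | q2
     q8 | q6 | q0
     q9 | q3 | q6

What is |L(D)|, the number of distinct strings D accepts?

The useful subgraph on states {q1, q3, q6, q9} is acyclic, so L(D) is finite; the longest accepting path visits 4 useful states, giving maximum string length 3.
Counting accepting paths from q9 by length: 1 of length 0, 2 of length 1, 2 of length 2, 1 of length 3. Total 6.

6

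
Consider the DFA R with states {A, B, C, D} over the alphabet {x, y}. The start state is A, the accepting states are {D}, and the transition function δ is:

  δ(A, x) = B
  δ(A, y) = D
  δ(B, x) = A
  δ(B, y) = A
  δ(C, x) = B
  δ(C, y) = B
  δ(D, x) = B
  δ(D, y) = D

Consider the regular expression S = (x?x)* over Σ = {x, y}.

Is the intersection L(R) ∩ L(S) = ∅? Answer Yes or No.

Yes

Converting the expression S to a DFA (subset construction, then merging equivalent states) gives the minimal DFA with states {s0, s1}, start state s0, accepting states {s0} and transitions s0: x→s0, y→s1; s1: x→s1, y→s1.
Exploring the product automaton R × S from the start pair (A, s0), following both machines on each input symbol, reaches 5 state pairs: (A, s0), (B, s0), (D, s1), (A, s1), (B, s1).
R accepts in {D} and S accepts in {s0}; no reachable pair has both components accepting, so no string drives both machines to acceptance simultaneously and L(R) ∩ L(S) = ∅.
So no string is accepted by both, and the intersection is empty.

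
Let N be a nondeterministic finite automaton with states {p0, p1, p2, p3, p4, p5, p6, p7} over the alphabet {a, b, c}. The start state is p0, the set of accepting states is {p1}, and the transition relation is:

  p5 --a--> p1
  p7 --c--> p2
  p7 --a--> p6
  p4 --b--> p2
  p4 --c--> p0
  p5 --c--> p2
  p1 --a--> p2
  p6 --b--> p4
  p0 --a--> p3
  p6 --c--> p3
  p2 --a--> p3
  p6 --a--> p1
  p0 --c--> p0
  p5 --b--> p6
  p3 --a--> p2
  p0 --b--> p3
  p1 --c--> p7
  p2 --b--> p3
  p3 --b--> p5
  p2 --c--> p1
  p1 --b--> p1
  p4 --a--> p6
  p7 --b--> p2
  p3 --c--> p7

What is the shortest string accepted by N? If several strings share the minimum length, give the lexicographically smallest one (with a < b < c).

aac

A breadth-first search from p0 reaches an accepting state first via the path p0 → p3 → p2 → p1 on input aac.
No string of length < 3 is accepted (BFS exhausts all shorter strings without reaching an accepting state), and aac is the lexicographically least accepting string of length 3.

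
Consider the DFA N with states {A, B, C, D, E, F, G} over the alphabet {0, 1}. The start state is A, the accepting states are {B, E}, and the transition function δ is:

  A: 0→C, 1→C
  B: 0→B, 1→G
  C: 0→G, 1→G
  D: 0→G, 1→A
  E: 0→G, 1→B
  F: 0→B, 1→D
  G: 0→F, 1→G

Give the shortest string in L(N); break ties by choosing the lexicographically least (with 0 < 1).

A breadth-first search from A reaches an accepting state first via the path A → C → G → F → B on input 0000.
No string of length < 4 is accepted (BFS exhausts all shorter strings without reaching an accepting state), and 0000 is the lexicographically least accepting string of length 4.

0000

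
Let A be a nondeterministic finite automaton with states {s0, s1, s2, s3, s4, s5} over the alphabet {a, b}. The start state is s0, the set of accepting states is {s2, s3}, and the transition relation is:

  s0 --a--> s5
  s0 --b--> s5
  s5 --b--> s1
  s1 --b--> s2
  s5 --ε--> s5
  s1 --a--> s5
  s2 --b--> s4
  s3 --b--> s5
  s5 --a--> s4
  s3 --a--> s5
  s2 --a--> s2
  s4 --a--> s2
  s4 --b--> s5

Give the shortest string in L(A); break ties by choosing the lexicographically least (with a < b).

A breadth-first search from s0 reaches an accepting state first via the path s0 → s5 → s4 → s2 on input aaa.
No string of length < 3 is accepted (BFS exhausts all shorter strings without reaching an accepting state), and aaa is the lexicographically least accepting string of length 3.

aaa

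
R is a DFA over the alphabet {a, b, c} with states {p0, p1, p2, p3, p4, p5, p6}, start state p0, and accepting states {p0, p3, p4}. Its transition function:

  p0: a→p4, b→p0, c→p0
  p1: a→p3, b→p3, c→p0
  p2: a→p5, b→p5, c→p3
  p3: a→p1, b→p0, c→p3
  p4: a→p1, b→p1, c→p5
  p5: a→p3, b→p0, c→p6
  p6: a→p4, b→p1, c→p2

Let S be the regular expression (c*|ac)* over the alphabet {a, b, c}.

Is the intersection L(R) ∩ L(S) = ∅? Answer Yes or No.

The empty string ε is accepted by both R and S.
Hence L(R) ∩ L(S) ≠ ∅.

No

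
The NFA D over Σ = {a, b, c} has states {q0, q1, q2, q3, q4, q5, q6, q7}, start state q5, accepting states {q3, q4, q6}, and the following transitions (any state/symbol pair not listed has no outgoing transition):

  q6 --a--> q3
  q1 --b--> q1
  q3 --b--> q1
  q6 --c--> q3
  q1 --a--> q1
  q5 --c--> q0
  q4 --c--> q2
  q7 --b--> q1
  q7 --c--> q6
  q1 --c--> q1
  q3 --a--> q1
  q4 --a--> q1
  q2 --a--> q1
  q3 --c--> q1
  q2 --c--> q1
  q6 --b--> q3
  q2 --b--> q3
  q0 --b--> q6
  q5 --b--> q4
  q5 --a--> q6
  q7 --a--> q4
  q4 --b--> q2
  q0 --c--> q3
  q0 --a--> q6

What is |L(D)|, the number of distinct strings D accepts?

16

The useful subgraph on states {q0, q2, q3, q4, q5, q6} is acyclic, so L(D) is finite; the longest accepting path visits 4 useful states, giving maximum string length 3.
Counting accepting paths from q5 by length: 2 of length 1, 6 of length 2, 8 of length 3. Total 16.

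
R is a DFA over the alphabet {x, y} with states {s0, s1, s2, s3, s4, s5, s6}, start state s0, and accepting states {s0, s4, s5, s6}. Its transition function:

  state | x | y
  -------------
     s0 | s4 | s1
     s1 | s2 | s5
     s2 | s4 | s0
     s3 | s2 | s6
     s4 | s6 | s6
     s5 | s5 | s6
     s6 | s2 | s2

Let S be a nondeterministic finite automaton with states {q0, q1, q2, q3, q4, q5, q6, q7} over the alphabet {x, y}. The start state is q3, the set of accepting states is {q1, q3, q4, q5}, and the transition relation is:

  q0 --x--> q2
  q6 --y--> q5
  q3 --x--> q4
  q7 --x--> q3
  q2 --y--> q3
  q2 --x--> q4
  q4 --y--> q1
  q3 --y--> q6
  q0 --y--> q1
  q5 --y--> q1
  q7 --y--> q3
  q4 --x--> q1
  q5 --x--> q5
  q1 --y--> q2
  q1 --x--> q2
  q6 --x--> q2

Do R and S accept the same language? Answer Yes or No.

Exploring the product automaton R × S from the start pair (s0, q3), following both machines on each input symbol, reaches 6 state pairs: (s0, q3), (s4, q4), (s1, q6), (s6, q1), (s2, q2), (s5, q5).
R accepts in {s0, s4, s5, s6} and S accepts in {q1, q3, q4, q5}. In every reachable pair the two components are either both accepting — (s0, q3), (s4, q4), (s6, q1), (s5, q5) — or both non-accepting, so no string is accepted by exactly one of the machines: L(R) \ L(S) and L(S) \ L(R) are both empty.
Hence every string is accepted by R iff it is accepted by S, and the two languages coincide.

Yes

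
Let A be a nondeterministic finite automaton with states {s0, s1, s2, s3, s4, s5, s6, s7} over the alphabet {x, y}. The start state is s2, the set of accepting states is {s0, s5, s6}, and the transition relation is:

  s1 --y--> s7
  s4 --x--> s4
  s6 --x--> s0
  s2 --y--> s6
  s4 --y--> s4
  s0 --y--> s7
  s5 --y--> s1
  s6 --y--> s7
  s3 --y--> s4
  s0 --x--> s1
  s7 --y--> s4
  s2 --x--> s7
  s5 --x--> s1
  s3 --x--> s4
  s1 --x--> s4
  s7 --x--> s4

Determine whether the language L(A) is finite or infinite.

finite

The useful states (reachable from s2 and able to reach an accepting state) are {s0, s2, s6}.
Restricted to these states the transition graph has no cycle, so every accepting path has bounded length and L is finite.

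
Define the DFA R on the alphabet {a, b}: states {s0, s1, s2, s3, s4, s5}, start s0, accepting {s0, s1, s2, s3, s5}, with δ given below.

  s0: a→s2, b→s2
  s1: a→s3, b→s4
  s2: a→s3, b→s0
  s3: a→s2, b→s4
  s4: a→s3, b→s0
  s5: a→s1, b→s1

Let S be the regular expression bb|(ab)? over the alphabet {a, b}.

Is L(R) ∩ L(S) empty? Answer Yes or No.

The empty string ε is accepted by both R and S.
Hence L(R) ∩ L(S) ≠ ∅.

No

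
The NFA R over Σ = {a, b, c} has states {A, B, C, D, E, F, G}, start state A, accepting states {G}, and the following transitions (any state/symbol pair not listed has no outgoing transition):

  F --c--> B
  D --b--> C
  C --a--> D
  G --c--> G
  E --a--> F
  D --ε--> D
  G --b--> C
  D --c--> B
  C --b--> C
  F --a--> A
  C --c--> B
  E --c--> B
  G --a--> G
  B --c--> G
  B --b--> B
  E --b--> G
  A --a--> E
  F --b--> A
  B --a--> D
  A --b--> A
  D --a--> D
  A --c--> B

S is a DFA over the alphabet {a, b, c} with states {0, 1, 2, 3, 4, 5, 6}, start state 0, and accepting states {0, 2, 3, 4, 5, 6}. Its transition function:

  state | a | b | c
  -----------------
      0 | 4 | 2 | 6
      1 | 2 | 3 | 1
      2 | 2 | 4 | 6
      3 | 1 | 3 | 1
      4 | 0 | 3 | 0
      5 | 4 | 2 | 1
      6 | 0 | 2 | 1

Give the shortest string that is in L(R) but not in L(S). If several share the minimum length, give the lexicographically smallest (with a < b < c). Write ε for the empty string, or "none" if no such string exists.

The string cc is accepted by R but not by S.
No shorter string lies in the difference, and cc is the lexicographically first length-2 string in L(R) \ L(S).

cc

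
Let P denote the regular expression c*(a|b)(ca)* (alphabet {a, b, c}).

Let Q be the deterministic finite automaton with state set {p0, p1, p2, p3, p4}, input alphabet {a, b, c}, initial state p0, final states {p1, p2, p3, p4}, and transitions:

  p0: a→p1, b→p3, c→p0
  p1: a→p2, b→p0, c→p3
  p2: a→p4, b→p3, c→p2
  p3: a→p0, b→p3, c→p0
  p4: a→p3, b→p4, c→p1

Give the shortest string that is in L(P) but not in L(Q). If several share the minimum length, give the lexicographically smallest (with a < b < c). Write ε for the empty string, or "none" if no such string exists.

aca

The string aca is accepted by P but not by Q.
No shorter string lies in the difference, and aca is the lexicographically first length-3 string in L(P) \ L(Q).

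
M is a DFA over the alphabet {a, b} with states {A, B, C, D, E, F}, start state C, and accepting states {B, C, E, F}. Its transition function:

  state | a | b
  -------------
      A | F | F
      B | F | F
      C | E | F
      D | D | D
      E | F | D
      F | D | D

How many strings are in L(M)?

4

The useful subgraph on states {C, E, F} is acyclic, so L(M) is finite; the longest accepting path visits 3 useful states, giving maximum string length 2.
Counting accepting paths from C by length: 1 of length 0, 2 of length 1, 1 of length 2. Total 4.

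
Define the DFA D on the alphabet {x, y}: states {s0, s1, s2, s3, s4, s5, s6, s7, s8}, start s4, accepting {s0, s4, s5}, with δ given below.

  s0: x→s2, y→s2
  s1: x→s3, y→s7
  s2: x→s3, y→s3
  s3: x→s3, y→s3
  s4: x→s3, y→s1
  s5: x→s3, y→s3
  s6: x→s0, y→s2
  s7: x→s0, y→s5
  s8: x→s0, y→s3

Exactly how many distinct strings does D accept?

3

The useful subgraph on states {s0, s1, s4, s5, s7} is acyclic, so L(D) is finite; the longest accepting path visits 4 useful states, giving maximum string length 3.
Counting accepting paths from s4 by length: 1 of length 0, 2 of length 3. Total 3.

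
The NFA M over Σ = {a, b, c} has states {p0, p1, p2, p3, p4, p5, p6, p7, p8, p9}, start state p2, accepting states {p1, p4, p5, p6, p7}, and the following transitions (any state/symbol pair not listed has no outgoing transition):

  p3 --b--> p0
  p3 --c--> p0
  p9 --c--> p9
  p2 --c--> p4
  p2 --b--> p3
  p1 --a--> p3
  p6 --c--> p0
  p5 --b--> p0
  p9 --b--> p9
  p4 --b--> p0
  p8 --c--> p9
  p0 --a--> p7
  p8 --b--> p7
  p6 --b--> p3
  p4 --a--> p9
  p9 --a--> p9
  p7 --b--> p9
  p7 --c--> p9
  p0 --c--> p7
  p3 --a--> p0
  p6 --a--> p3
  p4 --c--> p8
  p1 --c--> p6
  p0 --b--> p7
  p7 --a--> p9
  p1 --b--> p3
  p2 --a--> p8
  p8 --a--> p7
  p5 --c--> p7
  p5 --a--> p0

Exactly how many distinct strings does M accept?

17

The useful subgraph on states {p0, p2, p3, p4, p7, p8} is acyclic, so L(M) is finite; the longest accepting path visits 4 useful states, giving maximum string length 3.
Counting accepting paths from p2 by length: 1 of length 1, 2 of length 2, 14 of length 3. Total 17.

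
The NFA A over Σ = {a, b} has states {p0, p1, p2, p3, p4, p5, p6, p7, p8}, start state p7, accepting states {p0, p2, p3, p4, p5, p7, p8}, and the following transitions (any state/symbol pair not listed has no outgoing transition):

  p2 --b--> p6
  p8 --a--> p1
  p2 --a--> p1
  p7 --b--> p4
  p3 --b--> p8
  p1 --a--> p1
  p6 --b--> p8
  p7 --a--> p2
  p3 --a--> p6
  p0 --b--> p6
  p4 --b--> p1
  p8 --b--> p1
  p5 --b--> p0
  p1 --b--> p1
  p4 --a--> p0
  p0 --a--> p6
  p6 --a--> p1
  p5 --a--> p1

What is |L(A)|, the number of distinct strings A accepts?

The useful subgraph on states {p0, p2, p4, p6, p7, p8} is acyclic, so L(A) is finite; the longest accepting path visits 5 useful states, giving maximum string length 4.
Counting accepting paths from p7 by length: 1 of length 0, 2 of length 1, 1 of length 2, 1 of length 3, 2 of length 4. Total 7.

7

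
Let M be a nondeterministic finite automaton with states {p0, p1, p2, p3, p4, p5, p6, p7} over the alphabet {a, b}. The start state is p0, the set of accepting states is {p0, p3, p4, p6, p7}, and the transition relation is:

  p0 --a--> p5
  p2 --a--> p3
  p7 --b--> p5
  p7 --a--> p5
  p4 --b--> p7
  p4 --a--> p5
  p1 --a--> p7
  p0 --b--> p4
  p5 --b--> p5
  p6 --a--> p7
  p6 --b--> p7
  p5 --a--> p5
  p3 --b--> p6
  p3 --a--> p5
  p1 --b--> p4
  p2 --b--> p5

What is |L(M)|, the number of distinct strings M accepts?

The useful subgraph on states {p0, p4, p7} is acyclic, so L(M) is finite; the longest accepting path visits 3 useful states, giving maximum string length 2.
Counting accepting paths from p0 by length: 1 of length 0, 1 of length 1, 1 of length 2. Total 3.

3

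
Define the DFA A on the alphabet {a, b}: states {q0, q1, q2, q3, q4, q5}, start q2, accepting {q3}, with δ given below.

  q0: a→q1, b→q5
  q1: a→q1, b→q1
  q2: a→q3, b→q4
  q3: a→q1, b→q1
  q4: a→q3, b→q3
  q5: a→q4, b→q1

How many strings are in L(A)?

The useful subgraph on states {q2, q3, q4} is acyclic, so L(A) is finite; the longest accepting path visits 3 useful states, giving maximum string length 2.
Counting accepting paths from q2 by length: 1 of length 1, 2 of length 2. Total 3.

3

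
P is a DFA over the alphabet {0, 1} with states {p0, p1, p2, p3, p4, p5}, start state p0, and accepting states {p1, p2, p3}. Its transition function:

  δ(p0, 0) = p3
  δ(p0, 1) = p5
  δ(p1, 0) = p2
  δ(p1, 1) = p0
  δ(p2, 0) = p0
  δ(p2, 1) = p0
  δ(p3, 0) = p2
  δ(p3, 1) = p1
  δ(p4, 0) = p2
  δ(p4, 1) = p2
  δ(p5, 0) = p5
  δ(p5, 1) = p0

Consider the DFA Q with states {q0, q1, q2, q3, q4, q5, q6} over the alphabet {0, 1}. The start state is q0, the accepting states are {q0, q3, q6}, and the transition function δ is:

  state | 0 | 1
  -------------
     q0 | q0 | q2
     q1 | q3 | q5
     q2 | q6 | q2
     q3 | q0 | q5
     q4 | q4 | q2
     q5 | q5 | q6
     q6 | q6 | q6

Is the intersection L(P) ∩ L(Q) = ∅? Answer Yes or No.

No

The string 0 is accepted by both P and Q.
Hence L(P) ∩ L(Q) ≠ ∅.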